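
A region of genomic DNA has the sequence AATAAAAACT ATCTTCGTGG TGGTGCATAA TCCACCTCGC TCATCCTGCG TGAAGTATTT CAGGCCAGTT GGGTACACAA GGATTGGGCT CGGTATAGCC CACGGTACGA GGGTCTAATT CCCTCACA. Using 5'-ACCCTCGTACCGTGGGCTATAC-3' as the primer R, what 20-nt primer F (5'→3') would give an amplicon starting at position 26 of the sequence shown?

5'-CATAATCCACCTCGCTCATC-3'

The reverse primer's reverse complement GTATAGCCCACGGTACGAGGGT matches the template at positions 93–114; the product starts at position 26.
The forward primer is identical to the top strand over positions 26–45: CATAATCCACCTCGCTCATC.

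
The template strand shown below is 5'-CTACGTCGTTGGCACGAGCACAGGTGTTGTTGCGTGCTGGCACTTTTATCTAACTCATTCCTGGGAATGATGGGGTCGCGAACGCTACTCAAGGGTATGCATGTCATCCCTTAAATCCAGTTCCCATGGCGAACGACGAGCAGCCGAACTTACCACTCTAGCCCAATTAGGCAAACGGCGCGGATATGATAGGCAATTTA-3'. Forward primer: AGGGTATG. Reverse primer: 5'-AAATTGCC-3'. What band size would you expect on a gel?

108 bp

Scanning the template, AGGGTATG occurs at positions 92–99; this primer anneals to the bottom strand there with its 3' end pointing downstream.
The reverse primer's reverse complement is GGCAATTT, which matches the template at positions 192–199.
Amplicon spans positions 92–199: 108 bp.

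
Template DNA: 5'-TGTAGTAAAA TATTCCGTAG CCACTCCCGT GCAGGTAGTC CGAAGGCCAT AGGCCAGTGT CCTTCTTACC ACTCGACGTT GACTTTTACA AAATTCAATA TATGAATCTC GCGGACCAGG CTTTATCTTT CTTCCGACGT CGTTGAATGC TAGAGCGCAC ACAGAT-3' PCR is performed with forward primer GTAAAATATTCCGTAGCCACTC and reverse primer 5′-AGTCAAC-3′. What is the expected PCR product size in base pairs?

The forward primer matches the template at positions 5–26.
Taking the reverse complement of AGTCAAC gives GTTGACT, found at positions 78–84 on the template; the primer anneals here to the top strand with its 3' end pointing upstream.
The product runs from position 5 to position 84, so its length is 84 − 5 + 1 = 80 bp.

80 bp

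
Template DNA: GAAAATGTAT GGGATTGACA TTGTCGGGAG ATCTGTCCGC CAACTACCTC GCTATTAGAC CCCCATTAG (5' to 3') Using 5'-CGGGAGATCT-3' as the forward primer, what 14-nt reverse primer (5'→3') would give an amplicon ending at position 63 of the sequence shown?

The forward primer binds at positions 25–34; the product's 3' end on the top strand is position 63.
The reverse primer anneals to the top strand over positions 50–63, i.e. to CGCTATTAGACCCC.
Its sequence written 5'→3' is the reverse complement: GGGGTCTAATAGCG.

5'-GGGGTCTAATAGCG-3'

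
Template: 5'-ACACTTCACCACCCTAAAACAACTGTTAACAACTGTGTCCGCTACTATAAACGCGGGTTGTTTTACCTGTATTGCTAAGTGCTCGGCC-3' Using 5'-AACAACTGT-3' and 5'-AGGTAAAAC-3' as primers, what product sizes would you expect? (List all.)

51 bp, 41 bp

The forward primer AACAACTGT matches the top strand at positions 18–26, 28–36.
The reverse primer's reverse complement is GTTTTACCT, matching at positions 60–68.
Each forward site pairs with the reverse site to give a product ending at position 68: sizes 51, 41 bp.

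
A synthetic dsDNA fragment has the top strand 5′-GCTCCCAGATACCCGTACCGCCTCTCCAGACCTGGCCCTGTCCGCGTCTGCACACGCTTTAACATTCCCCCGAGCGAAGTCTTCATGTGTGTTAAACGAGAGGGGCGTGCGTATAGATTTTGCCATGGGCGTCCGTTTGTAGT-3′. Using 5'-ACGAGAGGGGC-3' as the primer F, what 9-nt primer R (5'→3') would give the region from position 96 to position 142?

The product's 3' end on the top strand is position 142.
The reverse primer anneals to the top strand over positions 134–142, i.e. to CGTTTGTAG.
Its sequence written 5'→3' is the reverse complement: CTACAAACG.

5'-CTACAAACG-3'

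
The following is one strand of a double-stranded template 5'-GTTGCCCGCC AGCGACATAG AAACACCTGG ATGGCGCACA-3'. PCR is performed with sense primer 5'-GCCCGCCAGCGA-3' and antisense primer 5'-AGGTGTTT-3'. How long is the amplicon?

Scanning the template, GCCCGCCAGCGA occurs at positions 4–15; this primer anneals to the bottom strand there with its 3' end pointing downstream.
The reverse primer's reverse complement is AAACACCT, which matches the template at positions 21–28.
Amplicon spans positions 4–28: 25 bp.

25 bp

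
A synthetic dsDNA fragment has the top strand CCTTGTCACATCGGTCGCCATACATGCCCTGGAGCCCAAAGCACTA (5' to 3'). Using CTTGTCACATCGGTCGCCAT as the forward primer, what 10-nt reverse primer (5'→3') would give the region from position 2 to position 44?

5'-GTGCTTTGGG-3'

The product's 3' end on the top strand is position 44.
The reverse primer anneals to the top strand over positions 35–44, i.e. to CCCAAAGCAC.
Its sequence written 5'→3' is the reverse complement: GTGCTTTGGG.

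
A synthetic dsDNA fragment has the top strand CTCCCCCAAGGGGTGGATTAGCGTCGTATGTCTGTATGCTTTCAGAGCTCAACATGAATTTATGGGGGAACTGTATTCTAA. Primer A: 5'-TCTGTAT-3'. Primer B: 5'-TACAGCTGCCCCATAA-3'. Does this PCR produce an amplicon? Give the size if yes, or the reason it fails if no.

Primer B (TACAGCTGCCCCATAA) does not match the top strand, and its reverse complement TTATGGGGCAGCTGTA does not match either.
With no annealing site for primer B, no amplification occurs.

No product — primer B has no binding site in the template.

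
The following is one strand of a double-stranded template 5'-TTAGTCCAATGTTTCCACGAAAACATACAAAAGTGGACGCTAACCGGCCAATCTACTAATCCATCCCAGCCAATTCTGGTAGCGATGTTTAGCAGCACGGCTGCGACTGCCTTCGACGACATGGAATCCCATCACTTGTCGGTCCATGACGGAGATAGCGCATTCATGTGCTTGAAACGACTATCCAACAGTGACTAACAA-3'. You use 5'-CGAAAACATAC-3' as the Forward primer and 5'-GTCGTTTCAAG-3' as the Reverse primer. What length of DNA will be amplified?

The forward primer matches the template at positions 18–28.
The reverse primer's reverse complement is CTTGAAACGAC, which matches the template at positions 171–181.
Amplicon spans positions 18–181: 164 bp.

164 bp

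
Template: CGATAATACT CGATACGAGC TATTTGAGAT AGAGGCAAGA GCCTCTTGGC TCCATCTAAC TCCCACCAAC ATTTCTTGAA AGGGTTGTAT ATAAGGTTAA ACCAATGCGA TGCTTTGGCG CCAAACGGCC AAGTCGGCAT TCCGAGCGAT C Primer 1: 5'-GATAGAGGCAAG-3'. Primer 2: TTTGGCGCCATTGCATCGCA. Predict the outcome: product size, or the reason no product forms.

No product — primer 2 has no binding site in the template.

Primer 2 (TTTGGCGCCATTGCATCGCA) does not match the top strand, and its reverse complement TGCGATGCAATGGCGCCAAA does not match either.
With no annealing site for primer 2, no amplification occurs.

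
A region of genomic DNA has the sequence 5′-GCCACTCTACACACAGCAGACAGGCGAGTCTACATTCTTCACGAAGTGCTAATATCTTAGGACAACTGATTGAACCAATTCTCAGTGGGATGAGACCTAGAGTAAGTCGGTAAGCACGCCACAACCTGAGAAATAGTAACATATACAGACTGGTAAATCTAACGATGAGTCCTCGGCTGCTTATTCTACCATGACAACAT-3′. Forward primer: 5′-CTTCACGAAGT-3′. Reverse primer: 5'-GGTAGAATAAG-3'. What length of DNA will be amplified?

154 bp

Forward primer CTTCACGAAGT is found on the top strand at positions 37–47.
The reverse primer's reverse complement is CTTATTCTACC, which matches the template at positions 180–190.
Amplicon spans positions 37–190: 154 bp.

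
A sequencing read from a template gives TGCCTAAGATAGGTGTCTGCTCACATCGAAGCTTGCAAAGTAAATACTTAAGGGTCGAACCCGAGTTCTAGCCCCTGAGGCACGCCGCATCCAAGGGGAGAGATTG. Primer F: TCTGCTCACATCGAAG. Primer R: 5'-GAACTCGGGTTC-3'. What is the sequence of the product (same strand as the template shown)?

5'-TCTGCTCACATCGAAGCTTGCAAAGTAAATACTTAAGGGTCGAACCCGAGTTC-3'

Scanning the template, TCTGCTCACATCGAAG occurs at positions 16–31; this primer anneals to the bottom strand there with its 3' end pointing downstream.
Reverse complement of the reverse primer: GAACCCGAGTTC. This occurs on the top strand at positions 57–68.
The product is the template from position 16 through 68 (53 bp).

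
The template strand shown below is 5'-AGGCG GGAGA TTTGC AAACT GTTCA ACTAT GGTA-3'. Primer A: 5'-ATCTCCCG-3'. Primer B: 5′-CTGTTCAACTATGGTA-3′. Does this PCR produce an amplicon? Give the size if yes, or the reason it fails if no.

Primer A (ATCTCCCG) has reverse complement CGGGAGAT, which matches the top strand at positions 4–11; primer A anneals to the top strand there with its 3' end pointing upstream toward position 4.
Primer B (CTGTTCAACTATGGTA) matches the top strand directly at positions 19–34; it anneals to the bottom strand with its 3' end pointing downstream toward position 34.
The 3' ends diverge (primer A extends toward position 1, primer B toward position 34), so the primers never converge on a shared product.

No product — the primers' 3' ends point away from each other.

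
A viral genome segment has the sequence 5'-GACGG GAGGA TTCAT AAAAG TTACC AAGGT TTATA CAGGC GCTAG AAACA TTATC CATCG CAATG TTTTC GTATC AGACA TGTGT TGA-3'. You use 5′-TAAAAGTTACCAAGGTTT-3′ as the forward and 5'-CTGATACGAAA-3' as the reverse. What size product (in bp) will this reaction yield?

Forward primer TAAAAGTTACCAAGGTTT is found on the top strand at positions 15–32.
Taking the reverse complement of CTGATACGAAA gives TTTCGTATCAG, found at positions 67–77 on the template; the primer anneals here to the top strand with its 3' end pointing upstream.
The product runs from position 15 to position 77, so its length is 77 − 15 + 1 = 63 bp.

63 bp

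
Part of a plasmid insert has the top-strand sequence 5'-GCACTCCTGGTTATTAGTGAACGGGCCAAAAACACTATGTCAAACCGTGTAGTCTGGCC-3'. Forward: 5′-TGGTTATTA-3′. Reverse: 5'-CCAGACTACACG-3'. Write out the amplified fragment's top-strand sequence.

The forward primer matches the template at positions 8–16.
The reverse primer's reverse complement is CGTGTAGTCTGG, which matches the template at positions 46–57.
The product is the template from position 8 through 57 (50 bp).

5'-TGGTTATTAGTGAACGGGCCAAAAACACTATGTCAAACCGTGTAGTCTGG-3'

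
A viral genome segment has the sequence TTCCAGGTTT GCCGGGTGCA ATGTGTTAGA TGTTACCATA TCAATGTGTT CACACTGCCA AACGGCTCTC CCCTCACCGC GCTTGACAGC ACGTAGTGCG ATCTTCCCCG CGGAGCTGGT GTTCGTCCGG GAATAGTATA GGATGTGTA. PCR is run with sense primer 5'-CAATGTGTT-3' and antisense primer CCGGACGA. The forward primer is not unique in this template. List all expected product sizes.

112 bp, 89 bp

The forward primer CAATGTGTT matches the top strand at positions 19–27, 42–50.
The reverse primer's reverse complement is TCGTCCGG, matching at positions 123–130.
Each forward site pairs with the reverse site to give a product ending at position 130: sizes 112, 89 bp.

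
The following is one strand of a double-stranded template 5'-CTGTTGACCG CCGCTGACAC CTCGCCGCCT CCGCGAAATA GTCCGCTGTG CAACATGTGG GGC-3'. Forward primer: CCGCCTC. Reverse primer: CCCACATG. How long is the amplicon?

37 bp

The forward primer matches the template at positions 25–31.
Taking the reverse complement of CCCACATG gives CATGTGGG, found at positions 54–61 on the template; the primer anneals here to the top strand with its 3' end pointing upstream.
The product runs from position 25 to position 61, so its length is 61 − 25 + 1 = 37 bp.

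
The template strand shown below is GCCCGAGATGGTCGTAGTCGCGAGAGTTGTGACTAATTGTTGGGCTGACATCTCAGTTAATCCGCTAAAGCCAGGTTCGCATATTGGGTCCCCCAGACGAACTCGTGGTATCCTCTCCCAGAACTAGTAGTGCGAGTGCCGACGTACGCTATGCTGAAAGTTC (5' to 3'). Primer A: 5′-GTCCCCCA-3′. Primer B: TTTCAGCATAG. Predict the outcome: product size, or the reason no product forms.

Yes — a 72 bp product.

Primer A (GTCCCCCA) matches the top strand at positions 88–95; it acts as a forward primer.
Primer B's reverse complement is CTATGCTGAAA, matching the top strand at positions 149–159; it acts as a reverse primer.
The 3' ends face each other across positions 88–159, giving a 72 bp product.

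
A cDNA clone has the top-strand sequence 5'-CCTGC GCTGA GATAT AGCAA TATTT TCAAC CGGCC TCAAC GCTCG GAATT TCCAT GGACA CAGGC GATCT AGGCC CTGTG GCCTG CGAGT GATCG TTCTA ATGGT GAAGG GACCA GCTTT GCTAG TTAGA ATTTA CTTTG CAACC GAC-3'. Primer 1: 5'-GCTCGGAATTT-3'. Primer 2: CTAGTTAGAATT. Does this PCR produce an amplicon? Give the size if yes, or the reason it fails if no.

No product — both primers anneal to the same strand and extend in the same direction.

Primer 1 (GCTCGGAATTT) matches the top strand at positions 41–51 (3' end points downstream).
Primer 2 (CTAGTTAGAATT) also matches the top strand directly, at positions 122–133 — its reverse complement AATTCTAACTAG is not present.
Both primers anneal to the bottom strand with 3' ends pointing the same way, so neither can prime synthesis back toward the other.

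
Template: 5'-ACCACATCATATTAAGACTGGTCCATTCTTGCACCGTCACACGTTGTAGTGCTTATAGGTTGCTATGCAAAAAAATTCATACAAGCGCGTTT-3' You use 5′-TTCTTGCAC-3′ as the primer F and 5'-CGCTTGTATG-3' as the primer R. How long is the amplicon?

62 bp

Forward primer TTCTTGCAC is found on the top strand at positions 26–34.
The reverse primer's reverse complement is CATACAAGCG, which matches the template at positions 78–87.
Amplicon spans positions 26–87: 62 bp.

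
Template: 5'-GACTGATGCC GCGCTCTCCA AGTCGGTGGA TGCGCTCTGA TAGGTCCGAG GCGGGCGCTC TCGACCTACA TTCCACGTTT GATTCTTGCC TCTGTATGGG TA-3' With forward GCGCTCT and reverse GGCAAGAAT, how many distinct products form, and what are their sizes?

Three products: 80 bp, 59 bp, 36 bp

The forward primer GCGCTCT matches the top strand at positions 11–17, 32–38, 55–61.
The reverse primer's reverse complement is ATTCTTGCC, matching at positions 82–90.
Each forward site pairs with the reverse site to give a product ending at position 90: sizes 80, 59, 36 bp.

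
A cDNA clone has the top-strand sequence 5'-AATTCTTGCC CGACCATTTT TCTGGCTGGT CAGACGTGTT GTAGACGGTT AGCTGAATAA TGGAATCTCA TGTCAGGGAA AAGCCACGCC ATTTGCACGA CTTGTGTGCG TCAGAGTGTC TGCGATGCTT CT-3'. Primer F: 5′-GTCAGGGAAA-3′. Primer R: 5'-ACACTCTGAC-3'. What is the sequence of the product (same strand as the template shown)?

Scanning the template, GTCAGGGAAA occurs at positions 72–81; this primer anneals to the bottom strand there with its 3' end pointing downstream.
Reverse complement of the reverse primer: GTCAGAGTGT. This occurs on the top strand at positions 110–119.
The product is the template from position 72 through 119 (48 bp).

5'-GTCAGGGAAAAGCCACGCCATTTGCACGACTTGTGTGCGTCAGAGTGT-3'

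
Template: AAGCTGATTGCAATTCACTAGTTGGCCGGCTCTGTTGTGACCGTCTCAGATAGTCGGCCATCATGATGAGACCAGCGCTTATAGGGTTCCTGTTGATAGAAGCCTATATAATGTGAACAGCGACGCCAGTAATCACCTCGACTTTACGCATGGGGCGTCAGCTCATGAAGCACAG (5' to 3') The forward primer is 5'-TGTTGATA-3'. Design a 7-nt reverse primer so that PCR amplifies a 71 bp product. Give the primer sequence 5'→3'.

5'-CTGACGC-3'

The forward primer binds at positions 91–98, so a 71 bp product ends at position 91 + 71 − 1 = 161.
The reverse primer anneals to the top strand over positions 155–161, i.e. to GCGTCAG.
Its sequence written 5'→3' is the reverse complement: CTGACGC.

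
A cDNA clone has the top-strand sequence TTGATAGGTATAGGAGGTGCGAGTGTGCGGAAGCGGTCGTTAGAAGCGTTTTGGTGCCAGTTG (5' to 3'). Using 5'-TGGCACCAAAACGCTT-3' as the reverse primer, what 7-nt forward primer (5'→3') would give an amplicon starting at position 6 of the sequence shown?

The reverse primer's reverse complement AAGCGTTTTGGTGCCA matches the template at positions 44–59; the product starts at position 6.
The forward primer is identical to the top strand over positions 6–12: AGGTATA.

5'-AGGTATA-3'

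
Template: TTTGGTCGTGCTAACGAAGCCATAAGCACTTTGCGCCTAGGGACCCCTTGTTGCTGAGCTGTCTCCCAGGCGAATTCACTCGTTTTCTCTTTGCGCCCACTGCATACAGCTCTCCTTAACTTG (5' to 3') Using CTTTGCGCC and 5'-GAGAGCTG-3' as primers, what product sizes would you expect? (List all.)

86 bp, 26 bp

The forward primer CTTTGCGCC matches the top strand at positions 29–37, 89–97.
The reverse primer's reverse complement is CAGCTCTC, matching at positions 107–114.
Each forward site pairs with the reverse site to give a product ending at position 114: sizes 86, 26 bp.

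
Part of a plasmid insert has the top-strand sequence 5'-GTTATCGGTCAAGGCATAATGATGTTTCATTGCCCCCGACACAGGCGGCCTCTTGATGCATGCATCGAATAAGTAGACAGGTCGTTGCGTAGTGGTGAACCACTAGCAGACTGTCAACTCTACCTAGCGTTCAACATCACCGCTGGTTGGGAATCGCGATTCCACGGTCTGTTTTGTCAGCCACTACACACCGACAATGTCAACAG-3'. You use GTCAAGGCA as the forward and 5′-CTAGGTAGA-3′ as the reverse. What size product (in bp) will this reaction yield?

120 bp

The forward primer matches the template at positions 8–16.
Taking the reverse complement of CTAGGTAGA gives TCTACCTAG, found at positions 119–127 on the template; the primer anneals here to the top strand with its 3' end pointing upstream.
Amplicon spans positions 8–127: 120 bp.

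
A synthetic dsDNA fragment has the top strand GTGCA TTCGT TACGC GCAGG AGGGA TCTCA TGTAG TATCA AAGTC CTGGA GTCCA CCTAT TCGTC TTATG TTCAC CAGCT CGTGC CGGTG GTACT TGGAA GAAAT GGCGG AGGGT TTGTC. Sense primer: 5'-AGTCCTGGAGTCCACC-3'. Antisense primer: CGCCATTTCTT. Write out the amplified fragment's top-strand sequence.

5'-AGTCCTGGAGTCCACCTATTCGTCTTATGTTCACCAGCTCGTGCCGGTGGTACTTGGAAGAAATGGCG-3'

Scanning the template, AGTCCTGGAGTCCACC occurs at positions 42–57; this primer anneals to the bottom strand there with its 3' end pointing downstream.
Reverse complement of the reverse primer: AAGAAATGGCG. This occurs on the top strand at positions 99–109.
The product is the template from position 42 through 109 (68 bp).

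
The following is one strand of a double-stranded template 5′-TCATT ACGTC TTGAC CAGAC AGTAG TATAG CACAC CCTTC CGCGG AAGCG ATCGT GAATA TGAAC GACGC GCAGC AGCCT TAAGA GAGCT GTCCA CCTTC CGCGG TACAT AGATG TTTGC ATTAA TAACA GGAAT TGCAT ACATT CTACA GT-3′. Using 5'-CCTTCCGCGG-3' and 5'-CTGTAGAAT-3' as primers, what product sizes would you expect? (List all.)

The forward primer CCTTCCGCGG matches the top strand at positions 36–45, 96–105.
The reverse primer's reverse complement is ATTCTACAG, matching at positions 143–151.
Each forward site pairs with the reverse site to give a product ending at position 151: sizes 116, 56 bp.

116 bp, 56 bp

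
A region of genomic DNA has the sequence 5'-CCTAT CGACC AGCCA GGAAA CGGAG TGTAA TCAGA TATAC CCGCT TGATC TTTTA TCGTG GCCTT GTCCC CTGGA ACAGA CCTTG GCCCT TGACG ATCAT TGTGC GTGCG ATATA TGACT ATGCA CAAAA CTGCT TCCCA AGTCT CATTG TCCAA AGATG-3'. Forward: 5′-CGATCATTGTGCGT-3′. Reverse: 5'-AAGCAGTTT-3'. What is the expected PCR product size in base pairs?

Forward primer CGATCATTGTGCGT is found on the top strand at positions 94–107.
The reverse primer's reverse complement is AAACTGCTT, which matches the template at positions 128–136.
Product length = (reverse-primer end) − (forward-primer start) + 1 = 136 − 94 + 1 = 43 bp.

43 bp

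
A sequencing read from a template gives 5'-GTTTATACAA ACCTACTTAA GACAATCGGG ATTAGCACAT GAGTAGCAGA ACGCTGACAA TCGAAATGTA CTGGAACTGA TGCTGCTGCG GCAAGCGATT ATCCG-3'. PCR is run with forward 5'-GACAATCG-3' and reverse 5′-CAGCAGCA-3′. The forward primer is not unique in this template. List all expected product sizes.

68 bp, 33 bp

The forward primer GACAATCG matches the top strand at positions 21–28, 56–63.
The reverse primer's reverse complement is TGCTGCTG, matching at positions 81–88.
Each forward site pairs with the reverse site to give a product ending at position 88: sizes 68, 33 bp.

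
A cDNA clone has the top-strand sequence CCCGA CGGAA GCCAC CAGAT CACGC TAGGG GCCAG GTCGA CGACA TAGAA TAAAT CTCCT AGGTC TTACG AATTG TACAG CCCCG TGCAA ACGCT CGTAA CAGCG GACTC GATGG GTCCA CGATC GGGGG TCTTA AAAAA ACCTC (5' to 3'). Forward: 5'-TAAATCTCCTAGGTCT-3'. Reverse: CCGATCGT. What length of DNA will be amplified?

77 bp

The forward primer matches the template at positions 51–66.
The reverse primer's reverse complement is ACGATCGG, which matches the template at positions 120–127.
The product runs from position 51 to position 127, so its length is 127 − 51 + 1 = 77 bp.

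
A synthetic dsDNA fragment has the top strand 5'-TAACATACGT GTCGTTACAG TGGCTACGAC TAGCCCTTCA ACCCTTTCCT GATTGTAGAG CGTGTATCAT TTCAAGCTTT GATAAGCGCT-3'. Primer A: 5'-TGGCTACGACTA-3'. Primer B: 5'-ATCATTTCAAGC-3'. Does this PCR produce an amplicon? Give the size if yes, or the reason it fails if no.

No product — both primers anneal to the same strand and extend in the same direction.

Primer A (TGGCTACGACTA) matches the top strand at positions 21–32 (3' end points downstream).
Primer B (ATCATTTCAAGC) also matches the top strand directly, at positions 66–77 — its reverse complement GCTTGAAATGAT is not present.
Both primers anneal to the bottom strand with 3' ends pointing the same way, so neither can prime synthesis back toward the other.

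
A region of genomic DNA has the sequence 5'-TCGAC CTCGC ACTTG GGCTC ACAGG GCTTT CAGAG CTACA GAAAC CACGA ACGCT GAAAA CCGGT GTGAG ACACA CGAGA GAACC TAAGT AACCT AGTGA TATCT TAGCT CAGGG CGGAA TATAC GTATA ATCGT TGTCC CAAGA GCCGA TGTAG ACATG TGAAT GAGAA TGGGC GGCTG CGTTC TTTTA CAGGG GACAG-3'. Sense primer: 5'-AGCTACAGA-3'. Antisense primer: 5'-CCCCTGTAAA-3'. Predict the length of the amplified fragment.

163 bp

Scanning the template, AGCTACAGA occurs at positions 34–42; this primer anneals to the bottom strand there with its 3' end pointing downstream.
Reverse complement of the reverse primer: TTTACAGGGG. This occurs on the top strand at positions 187–196.
The product runs from position 34 to position 196, so its length is 196 − 34 + 1 = 163 bp.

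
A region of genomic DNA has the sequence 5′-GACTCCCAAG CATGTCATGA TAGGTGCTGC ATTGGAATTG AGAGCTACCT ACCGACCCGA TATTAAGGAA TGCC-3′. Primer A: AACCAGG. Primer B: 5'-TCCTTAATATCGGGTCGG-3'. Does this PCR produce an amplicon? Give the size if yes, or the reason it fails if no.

Primer A (AACCAGG) does not match the top strand, and its reverse complement CCTGGTT does not match either.
With no annealing site for primer A, no amplification occurs.

No product — primer A has no binding site in the template.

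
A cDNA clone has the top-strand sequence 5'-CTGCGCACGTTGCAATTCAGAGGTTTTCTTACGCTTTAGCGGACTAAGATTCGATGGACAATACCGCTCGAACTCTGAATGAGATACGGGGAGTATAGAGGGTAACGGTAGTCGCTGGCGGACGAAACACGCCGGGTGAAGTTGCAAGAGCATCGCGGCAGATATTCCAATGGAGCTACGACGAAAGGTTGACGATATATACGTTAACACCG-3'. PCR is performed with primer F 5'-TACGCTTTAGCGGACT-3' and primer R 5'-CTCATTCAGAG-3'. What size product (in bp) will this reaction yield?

Forward primer TACGCTTTAGCGGACT is found on the top strand at positions 30–45.
Taking the reverse complement of CTCATTCAGAG gives CTCTGAATGAG, found at positions 73–83 on the template; the primer anneals here to the top strand with its 3' end pointing upstream.
The product runs from position 30 to position 83, so its length is 83 − 30 + 1 = 54 bp.

54 bp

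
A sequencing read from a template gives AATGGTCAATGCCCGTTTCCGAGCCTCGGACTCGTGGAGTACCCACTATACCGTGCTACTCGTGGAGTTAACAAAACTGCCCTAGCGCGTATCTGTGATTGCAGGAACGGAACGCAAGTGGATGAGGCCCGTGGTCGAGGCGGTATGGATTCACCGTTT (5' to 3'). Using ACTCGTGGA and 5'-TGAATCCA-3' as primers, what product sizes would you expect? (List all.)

124 bp, 96 bp

The forward primer ACTCGTGGA matches the top strand at positions 30–38, 58–66.
The reverse primer's reverse complement is TGGATTCA, matching at positions 146–153.
Each forward site pairs with the reverse site to give a product ending at position 153: sizes 124, 96 bp.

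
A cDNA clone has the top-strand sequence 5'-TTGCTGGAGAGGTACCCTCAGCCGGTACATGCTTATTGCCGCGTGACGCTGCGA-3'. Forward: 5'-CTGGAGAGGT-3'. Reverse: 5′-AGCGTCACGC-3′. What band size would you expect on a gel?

47 bp

Forward primer CTGGAGAGGT is found on the top strand at positions 4–13.
The reverse primer's reverse complement is GCGTGACGCT, which matches the template at positions 41–50.
Amplicon spans positions 4–50: 47 bp.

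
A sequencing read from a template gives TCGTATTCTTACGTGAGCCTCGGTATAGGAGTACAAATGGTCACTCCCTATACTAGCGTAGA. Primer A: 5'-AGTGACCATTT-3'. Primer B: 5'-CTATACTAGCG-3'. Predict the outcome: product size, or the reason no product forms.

Primer A (AGTGACCATTT) has reverse complement AAATGGTCACT, which matches the top strand at positions 35–45; primer A anneals to the top strand there with its 3' end pointing upstream toward position 35.
Primer B (CTATACTAGCG) matches the top strand directly at positions 48–58; it anneals to the bottom strand with its 3' end pointing downstream toward position 58.
The 3' ends diverge (primer A extends toward position 1, primer B toward position 62), so the primers never converge on a shared product.

No product — the primers' 3' ends point away from each other.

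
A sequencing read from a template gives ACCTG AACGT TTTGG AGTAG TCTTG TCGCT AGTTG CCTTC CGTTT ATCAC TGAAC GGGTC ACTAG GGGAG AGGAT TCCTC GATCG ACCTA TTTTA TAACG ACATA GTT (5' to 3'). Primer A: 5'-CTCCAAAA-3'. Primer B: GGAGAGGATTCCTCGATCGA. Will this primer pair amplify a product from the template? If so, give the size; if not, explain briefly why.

Primer A (CTCCAAAA) has reverse complement TTTTGGAG, which matches the top strand at positions 10–17; primer A anneals to the top strand there with its 3' end pointing upstream toward position 10.
Primer B (GGAGAGGATTCCTCGATCGA) matches the top strand directly at positions 67–86; it anneals to the bottom strand with its 3' end pointing downstream toward position 86.
The 3' ends diverge (primer A extends toward position 1, primer B toward position 108), so the primers never converge on a shared product.

No product — the primers' 3' ends point away from each other.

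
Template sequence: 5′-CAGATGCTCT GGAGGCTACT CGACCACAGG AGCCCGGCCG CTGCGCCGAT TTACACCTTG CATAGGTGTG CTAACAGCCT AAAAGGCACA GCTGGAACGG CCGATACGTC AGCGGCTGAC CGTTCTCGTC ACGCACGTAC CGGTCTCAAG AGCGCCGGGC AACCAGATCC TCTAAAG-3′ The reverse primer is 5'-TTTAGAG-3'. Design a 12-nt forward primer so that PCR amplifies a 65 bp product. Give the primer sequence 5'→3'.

5'-GCGGCTGACCGT-3'

The reverse primer's reverse complement CTCTAAA matches the template at positions 170–176, so the product ends at position 176.
A 65 bp product then starts at position 176 − 65 + 1 = 112.
The forward primer is identical to the top strand there: GCGGCTGACCGT.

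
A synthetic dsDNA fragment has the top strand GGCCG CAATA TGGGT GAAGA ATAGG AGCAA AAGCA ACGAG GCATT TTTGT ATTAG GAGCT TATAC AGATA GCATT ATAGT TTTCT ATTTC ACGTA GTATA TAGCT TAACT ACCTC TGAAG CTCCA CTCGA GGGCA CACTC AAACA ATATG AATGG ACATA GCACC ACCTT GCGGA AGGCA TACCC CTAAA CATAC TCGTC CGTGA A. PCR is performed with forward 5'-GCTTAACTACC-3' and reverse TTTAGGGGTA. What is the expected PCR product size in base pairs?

88 bp

The forward primer matches the template at positions 103–113.
Taking the reverse complement of TTTAGGGGTA gives TACCCCTAAA, found at positions 181–190 on the template; the primer anneals here to the top strand with its 3' end pointing upstream.
Amplicon spans positions 103–190: 88 bp.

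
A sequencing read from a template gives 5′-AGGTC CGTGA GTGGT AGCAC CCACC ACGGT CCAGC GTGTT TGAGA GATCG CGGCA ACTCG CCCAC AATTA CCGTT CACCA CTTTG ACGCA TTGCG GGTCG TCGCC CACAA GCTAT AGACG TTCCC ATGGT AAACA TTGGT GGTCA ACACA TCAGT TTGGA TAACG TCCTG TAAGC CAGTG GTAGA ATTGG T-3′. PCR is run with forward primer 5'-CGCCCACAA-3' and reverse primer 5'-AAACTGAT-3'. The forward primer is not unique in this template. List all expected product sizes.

The forward primer CGCCCACAA matches the top strand at positions 59–67, 102–110.
The reverse primer's reverse complement is ATCAGTTT, matching at positions 150–157.
Each forward site pairs with the reverse site to give a product ending at position 157: sizes 99, 56 bp.

99 bp, 56 bp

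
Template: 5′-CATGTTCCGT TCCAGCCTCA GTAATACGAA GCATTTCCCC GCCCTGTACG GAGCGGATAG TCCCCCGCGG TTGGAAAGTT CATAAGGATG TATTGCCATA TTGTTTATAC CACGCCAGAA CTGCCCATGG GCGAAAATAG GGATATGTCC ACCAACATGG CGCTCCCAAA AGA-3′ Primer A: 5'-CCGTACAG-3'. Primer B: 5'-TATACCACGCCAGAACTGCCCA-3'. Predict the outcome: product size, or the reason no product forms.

No product — the primers' 3' ends point away from each other.

Primer A (CCGTACAG) has reverse complement CTGTACGG, which matches the top strand at positions 44–51; primer A anneals to the top strand there with its 3' end pointing upstream toward position 44.
Primer B (TATACCACGCCAGAACTGCCCA) matches the top strand directly at positions 106–127; it anneals to the bottom strand with its 3' end pointing downstream toward position 127.
The 3' ends diverge (primer A extends toward position 1, primer B toward position 173), so the primers never converge on a shared product.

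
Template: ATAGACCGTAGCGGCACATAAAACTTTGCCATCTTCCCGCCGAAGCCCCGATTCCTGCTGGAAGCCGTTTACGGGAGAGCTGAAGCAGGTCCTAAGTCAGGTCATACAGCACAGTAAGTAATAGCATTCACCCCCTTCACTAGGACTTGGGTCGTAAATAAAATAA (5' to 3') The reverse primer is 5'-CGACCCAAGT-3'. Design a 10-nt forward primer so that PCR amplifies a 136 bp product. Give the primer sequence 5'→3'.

The reverse primer's reverse complement ACTTGGGTCG matches the template at positions 145–154, so the product ends at position 154.
A 136 bp product then starts at position 154 − 136 + 1 = 19.
The forward primer is identical to the top strand there: TAAAACTTTG.

5'-TAAAACTTTG-3'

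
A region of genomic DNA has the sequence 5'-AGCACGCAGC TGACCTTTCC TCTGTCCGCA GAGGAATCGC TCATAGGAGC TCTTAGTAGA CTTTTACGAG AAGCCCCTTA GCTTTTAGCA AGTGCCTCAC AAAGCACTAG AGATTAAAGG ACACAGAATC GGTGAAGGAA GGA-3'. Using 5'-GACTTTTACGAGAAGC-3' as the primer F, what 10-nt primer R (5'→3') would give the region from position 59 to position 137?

The product's 3' end on the top strand is position 137.
The reverse primer anneals to the top strand over positions 128–137, i.e. to ATCGGTGAAG.
Its sequence written 5'→3' is the reverse complement: CTTCACCGAT.

5'-CTTCACCGAT-3'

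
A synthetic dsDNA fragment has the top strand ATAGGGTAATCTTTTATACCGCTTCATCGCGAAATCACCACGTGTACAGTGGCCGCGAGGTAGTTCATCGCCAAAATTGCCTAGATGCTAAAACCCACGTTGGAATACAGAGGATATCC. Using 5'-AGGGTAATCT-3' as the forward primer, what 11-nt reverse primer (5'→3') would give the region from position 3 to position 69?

The product's 3' end on the top strand is position 69.
The reverse primer anneals to the top strand over positions 59–69, i.e. to GGTAGTTCATC.
Its sequence written 5'→3' is the reverse complement: GATGAACTACC.

5'-GATGAACTACC-3'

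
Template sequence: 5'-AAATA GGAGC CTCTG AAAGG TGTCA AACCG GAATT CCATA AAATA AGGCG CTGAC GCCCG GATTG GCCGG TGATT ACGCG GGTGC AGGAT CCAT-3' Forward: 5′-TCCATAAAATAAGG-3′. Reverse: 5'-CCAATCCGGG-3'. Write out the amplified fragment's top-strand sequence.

The forward primer matches the template at positions 35–48.
Reverse complement of the reverse primer: CCCGGATTGG. This occurs on the top strand at positions 57–66.
The product is the template from position 35 through 66 (32 bp).

5'-TCCATAAAATAAGGCGCTGACGCCCGGATTGG-3'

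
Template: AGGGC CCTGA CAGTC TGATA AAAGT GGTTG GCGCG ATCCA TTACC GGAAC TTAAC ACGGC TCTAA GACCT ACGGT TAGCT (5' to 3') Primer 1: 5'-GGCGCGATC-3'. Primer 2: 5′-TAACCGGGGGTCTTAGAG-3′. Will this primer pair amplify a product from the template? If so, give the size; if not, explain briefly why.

No product — primer 2 has no binding site in the template.

Primer 2 (TAACCGGGGGTCTTAGAG) does not match the top strand, and its reverse complement CTCTAAGACCCCCGGTTA does not match either.
With no annealing site for primer 2, no amplification occurs.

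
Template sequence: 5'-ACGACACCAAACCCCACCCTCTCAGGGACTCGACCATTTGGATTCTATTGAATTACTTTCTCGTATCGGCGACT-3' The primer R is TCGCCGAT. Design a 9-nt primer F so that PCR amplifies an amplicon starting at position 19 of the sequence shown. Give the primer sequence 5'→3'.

The reverse primer's reverse complement ATCGGCGA matches the template at positions 65–72; the product starts at position 19.
The forward primer is identical to the top strand over positions 19–27: CTCTCAGGG.

5'-CTCTCAGGG-3'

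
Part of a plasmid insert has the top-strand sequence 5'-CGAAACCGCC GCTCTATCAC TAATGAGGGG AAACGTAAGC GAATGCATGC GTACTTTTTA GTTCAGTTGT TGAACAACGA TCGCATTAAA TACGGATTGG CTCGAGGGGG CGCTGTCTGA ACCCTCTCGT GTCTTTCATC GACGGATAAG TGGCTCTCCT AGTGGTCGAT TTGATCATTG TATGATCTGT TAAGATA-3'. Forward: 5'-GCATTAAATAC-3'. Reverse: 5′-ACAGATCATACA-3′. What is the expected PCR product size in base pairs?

108 bp

Forward primer GCATTAAATAC is found on the top strand at positions 83–93.
Reverse complement of the reverse primer: TGTATGATCTGT. This occurs on the top strand at positions 179–190.
Amplicon spans positions 83–190: 108 bp.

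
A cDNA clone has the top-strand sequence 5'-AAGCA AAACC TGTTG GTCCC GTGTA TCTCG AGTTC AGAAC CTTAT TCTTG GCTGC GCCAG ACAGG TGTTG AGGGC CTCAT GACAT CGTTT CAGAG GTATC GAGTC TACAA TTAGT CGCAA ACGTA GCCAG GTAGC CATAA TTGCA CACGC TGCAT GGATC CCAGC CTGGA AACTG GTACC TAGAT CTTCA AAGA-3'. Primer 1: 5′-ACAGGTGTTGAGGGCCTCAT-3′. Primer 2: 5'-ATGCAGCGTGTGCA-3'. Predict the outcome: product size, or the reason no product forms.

Primer 1 (ACAGGTGTTGAGGGCCTCAT) matches the top strand at positions 61–80; it acts as a forward primer.
Primer 2's reverse complement is TGCACACGCTGCAT, matching the top strand at positions 142–155; it acts as a reverse primer.
The 3' ends face each other across positions 61–155, giving a 95 bp product.

Yes — a 95 bp product.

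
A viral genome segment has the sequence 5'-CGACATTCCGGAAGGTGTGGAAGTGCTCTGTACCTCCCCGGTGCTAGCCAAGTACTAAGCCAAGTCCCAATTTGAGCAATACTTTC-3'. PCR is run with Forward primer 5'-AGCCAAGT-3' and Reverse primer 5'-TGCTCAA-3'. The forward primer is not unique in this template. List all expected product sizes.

The forward primer AGCCAAGT matches the top strand at positions 46–53, 58–65.
The reverse primer's reverse complement is TTGAGCA, matching at positions 72–78.
Each forward site pairs with the reverse site to give a product ending at position 78: sizes 33, 21 bp.

33 bp, 21 bp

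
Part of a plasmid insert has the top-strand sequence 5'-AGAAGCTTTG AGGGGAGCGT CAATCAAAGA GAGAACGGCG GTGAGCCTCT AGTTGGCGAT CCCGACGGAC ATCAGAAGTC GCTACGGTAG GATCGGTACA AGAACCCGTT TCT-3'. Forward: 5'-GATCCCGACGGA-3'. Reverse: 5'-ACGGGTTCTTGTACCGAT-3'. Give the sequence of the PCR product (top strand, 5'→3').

The forward primer matches the template at positions 58–69.
Taking the reverse complement of ACGGGTTCTTGTACCGAT gives ATCGGTACAAGAACCCGT, found at positions 92–109 on the template; the primer anneals here to the top strand with its 3' end pointing upstream.
The product is the template from position 58 through 109 (52 bp).

5'-GATCCCGACGGACATCAGAAGTCGCTACGGTAGGATCGGTACAAGAACCCGT-3'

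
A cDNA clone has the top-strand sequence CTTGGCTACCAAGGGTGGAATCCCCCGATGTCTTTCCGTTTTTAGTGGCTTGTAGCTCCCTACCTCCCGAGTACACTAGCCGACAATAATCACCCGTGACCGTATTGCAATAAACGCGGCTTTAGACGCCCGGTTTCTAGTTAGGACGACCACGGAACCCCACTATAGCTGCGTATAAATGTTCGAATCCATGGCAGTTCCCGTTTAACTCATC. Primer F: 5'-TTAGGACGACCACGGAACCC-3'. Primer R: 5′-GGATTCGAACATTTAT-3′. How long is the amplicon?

50 bp

The forward primer matches the template at positions 141–160.
The reverse primer's reverse complement is ATAAATGTTCGAATCC, which matches the template at positions 175–190.
Amplicon spans positions 141–190: 50 bp.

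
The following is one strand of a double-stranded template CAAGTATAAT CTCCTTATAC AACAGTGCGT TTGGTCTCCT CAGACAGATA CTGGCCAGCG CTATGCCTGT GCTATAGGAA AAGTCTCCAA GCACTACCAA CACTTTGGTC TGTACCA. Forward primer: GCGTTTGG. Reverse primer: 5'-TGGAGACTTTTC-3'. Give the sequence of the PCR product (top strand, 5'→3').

Scanning the template, GCGTTTGG occurs at positions 27–34; this primer anneals to the bottom strand there with its 3' end pointing downstream.
Reverse complement of the reverse primer: GAAAAGTCTCCA. This occurs on the top strand at positions 78–89.
The product is the template from position 27 through 89 (63 bp).

5'-GCGTTTGGTCTCCTCAGACAGATACTGGCCAGCGCTATGCCTGTGCTATAGGAAAAGTCTCCA-3'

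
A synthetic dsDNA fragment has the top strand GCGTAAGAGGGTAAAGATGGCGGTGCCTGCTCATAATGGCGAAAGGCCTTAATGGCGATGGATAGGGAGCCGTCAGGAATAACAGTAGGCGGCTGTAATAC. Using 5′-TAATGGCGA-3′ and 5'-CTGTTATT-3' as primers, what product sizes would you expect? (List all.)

The forward primer TAATGGCGA matches the top strand at positions 34–42, 50–58.
The reverse primer's reverse complement is AATAACAG, matching at positions 78–85.
Each forward site pairs with the reverse site to give a product ending at position 85: sizes 52, 36 bp.

52 bp, 36 bp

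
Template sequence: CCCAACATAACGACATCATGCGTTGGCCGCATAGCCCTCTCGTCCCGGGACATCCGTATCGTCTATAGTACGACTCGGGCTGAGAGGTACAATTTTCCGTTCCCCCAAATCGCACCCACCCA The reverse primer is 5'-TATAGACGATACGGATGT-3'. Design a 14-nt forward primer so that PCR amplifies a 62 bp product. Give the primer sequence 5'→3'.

The reverse primer's reverse complement ACATCCGTATCGTCTATA matches the template at positions 50–67, so the product ends at position 67.
A 62 bp product then starts at position 67 − 62 + 1 = 6.
The forward primer is identical to the top strand there: CATAACGACATCAT.

5'-CATAACGACATCAT-3'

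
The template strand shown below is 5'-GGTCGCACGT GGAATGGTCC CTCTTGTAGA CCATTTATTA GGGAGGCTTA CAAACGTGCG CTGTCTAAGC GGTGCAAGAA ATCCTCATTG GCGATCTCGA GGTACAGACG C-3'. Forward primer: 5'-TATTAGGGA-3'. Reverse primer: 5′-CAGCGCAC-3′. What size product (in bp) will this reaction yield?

Forward primer TATTAGGGA is found on the top strand at positions 36–44.
Reverse complement of the reverse primer: GTGCGCTG. This occurs on the top strand at positions 56–63.
The product runs from position 36 to position 63, so its length is 63 − 36 + 1 = 28 bp.

28 bp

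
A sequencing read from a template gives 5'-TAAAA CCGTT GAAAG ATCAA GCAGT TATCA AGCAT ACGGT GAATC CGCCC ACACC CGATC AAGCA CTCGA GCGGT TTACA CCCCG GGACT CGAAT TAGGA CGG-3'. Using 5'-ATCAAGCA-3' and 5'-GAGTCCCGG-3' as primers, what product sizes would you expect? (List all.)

The forward primer ATCAAGCA matches the top strand at positions 16–23, 27–34, 58–65.
The reverse primer's reverse complement is CCGGGACTC, matching at positions 83–91.
Each forward site pairs with the reverse site to give a product ending at position 91: sizes 76, 65, 34 bp.

76 bp, 65 bp, 34 bp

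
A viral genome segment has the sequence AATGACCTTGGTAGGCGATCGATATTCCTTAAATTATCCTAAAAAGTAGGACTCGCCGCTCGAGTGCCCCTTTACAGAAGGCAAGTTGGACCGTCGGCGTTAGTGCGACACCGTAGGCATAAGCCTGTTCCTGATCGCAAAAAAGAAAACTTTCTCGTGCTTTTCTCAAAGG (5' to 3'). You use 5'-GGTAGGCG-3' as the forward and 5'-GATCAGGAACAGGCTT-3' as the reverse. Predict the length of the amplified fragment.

127 bp

Forward primer GGTAGGCG is found on the top strand at positions 10–17.
Taking the reverse complement of GATCAGGAACAGGCTT gives AAGCCTGTTCCTGATC, found at positions 121–136 on the template; the primer anneals here to the top strand with its 3' end pointing upstream.
Product length = (reverse-primer end) − (forward-primer start) + 1 = 136 − 10 + 1 = 127 bp.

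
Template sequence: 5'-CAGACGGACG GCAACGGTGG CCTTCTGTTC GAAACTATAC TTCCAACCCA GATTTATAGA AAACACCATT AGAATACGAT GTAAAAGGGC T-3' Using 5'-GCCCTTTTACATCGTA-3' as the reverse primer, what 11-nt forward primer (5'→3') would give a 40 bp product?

The reverse primer's reverse complement TACGATGTAAAAGGGC matches the template at positions 75–90, so the product ends at position 90.
A 40 bp product then starts at position 90 − 40 + 1 = 51.
The forward primer is identical to the top strand there: GATTTATAGAA.

5'-GATTTATAGAA-3'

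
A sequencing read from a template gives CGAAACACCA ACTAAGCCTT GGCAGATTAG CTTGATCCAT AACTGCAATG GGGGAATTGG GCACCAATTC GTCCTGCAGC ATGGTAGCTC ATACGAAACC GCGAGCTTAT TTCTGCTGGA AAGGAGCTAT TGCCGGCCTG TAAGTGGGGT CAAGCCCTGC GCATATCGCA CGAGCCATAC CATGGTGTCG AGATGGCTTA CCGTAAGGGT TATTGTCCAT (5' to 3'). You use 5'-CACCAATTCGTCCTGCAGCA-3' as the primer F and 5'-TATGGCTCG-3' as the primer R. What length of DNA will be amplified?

Forward primer CACCAATTCGTCCTGCAGCA is found on the top strand at positions 62–81.
The reverse primer's reverse complement is CGAGCCATA, which matches the template at positions 171–179.
The product runs from position 62 to position 179, so its length is 179 − 62 + 1 = 118 bp.

118 bp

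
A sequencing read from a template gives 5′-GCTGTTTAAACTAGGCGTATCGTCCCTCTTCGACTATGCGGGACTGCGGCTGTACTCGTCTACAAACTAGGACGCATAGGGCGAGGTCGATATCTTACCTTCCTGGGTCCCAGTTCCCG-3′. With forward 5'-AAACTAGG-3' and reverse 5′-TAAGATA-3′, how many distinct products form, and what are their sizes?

Two products: 90 bp, 34 bp

The forward primer AAACTAGG matches the top strand at positions 8–15, 64–71.
The reverse primer's reverse complement is TATCTTA, matching at positions 91–97.
Each forward site pairs with the reverse site to give a product ending at position 97: sizes 90, 34 bp.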